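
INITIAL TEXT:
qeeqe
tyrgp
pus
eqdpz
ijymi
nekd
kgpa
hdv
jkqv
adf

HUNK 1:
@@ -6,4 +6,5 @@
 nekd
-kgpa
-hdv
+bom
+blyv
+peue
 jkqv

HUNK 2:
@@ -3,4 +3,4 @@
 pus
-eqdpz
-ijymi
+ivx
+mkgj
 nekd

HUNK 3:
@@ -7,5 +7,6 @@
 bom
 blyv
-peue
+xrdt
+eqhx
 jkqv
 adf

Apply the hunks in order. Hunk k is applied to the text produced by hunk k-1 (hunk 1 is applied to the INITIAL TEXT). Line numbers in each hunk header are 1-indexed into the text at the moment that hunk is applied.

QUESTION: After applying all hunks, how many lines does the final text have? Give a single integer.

Answer: 12

Derivation:
Hunk 1: at line 6 remove [kgpa,hdv] add [bom,blyv,peue] -> 11 lines: qeeqe tyrgp pus eqdpz ijymi nekd bom blyv peue jkqv adf
Hunk 2: at line 3 remove [eqdpz,ijymi] add [ivx,mkgj] -> 11 lines: qeeqe tyrgp pus ivx mkgj nekd bom blyv peue jkqv adf
Hunk 3: at line 7 remove [peue] add [xrdt,eqhx] -> 12 lines: qeeqe tyrgp pus ivx mkgj nekd bom blyv xrdt eqhx jkqv adf
Final line count: 12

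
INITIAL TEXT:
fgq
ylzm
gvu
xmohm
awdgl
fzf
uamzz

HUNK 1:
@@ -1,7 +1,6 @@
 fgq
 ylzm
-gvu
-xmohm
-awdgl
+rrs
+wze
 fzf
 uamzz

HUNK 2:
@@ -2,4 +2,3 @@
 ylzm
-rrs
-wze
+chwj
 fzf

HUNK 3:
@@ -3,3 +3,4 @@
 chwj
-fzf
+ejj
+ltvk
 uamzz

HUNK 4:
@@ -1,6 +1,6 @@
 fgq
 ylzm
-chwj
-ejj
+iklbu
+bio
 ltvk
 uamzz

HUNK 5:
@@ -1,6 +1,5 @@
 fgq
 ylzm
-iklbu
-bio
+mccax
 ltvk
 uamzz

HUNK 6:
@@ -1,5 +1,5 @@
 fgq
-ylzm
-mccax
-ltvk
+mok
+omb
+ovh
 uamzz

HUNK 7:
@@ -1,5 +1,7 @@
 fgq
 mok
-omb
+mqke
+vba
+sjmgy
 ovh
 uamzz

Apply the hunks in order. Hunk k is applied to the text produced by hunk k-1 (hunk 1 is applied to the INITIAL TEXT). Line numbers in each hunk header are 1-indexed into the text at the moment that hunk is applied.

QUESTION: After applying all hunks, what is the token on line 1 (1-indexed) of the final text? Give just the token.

Hunk 1: at line 1 remove [gvu,xmohm,awdgl] add [rrs,wze] -> 6 lines: fgq ylzm rrs wze fzf uamzz
Hunk 2: at line 2 remove [rrs,wze] add [chwj] -> 5 lines: fgq ylzm chwj fzf uamzz
Hunk 3: at line 3 remove [fzf] add [ejj,ltvk] -> 6 lines: fgq ylzm chwj ejj ltvk uamzz
Hunk 4: at line 1 remove [chwj,ejj] add [iklbu,bio] -> 6 lines: fgq ylzm iklbu bio ltvk uamzz
Hunk 5: at line 1 remove [iklbu,bio] add [mccax] -> 5 lines: fgq ylzm mccax ltvk uamzz
Hunk 6: at line 1 remove [ylzm,mccax,ltvk] add [mok,omb,ovh] -> 5 lines: fgq mok omb ovh uamzz
Hunk 7: at line 1 remove [omb] add [mqke,vba,sjmgy] -> 7 lines: fgq mok mqke vba sjmgy ovh uamzz
Final line 1: fgq

Answer: fgq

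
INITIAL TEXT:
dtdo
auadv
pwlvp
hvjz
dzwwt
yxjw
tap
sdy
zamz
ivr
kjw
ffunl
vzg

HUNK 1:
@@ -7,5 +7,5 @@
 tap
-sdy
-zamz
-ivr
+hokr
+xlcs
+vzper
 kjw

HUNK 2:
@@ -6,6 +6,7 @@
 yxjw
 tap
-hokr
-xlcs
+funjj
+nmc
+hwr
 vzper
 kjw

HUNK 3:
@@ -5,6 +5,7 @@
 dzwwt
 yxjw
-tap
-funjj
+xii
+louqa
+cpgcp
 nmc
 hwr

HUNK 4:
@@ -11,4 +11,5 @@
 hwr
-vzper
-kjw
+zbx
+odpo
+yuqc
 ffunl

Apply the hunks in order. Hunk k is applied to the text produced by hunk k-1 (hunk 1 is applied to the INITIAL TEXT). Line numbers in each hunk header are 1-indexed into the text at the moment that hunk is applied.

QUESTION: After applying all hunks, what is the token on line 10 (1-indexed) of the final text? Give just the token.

Answer: nmc

Derivation:
Hunk 1: at line 7 remove [sdy,zamz,ivr] add [hokr,xlcs,vzper] -> 13 lines: dtdo auadv pwlvp hvjz dzwwt yxjw tap hokr xlcs vzper kjw ffunl vzg
Hunk 2: at line 6 remove [hokr,xlcs] add [funjj,nmc,hwr] -> 14 lines: dtdo auadv pwlvp hvjz dzwwt yxjw tap funjj nmc hwr vzper kjw ffunl vzg
Hunk 3: at line 5 remove [tap,funjj] add [xii,louqa,cpgcp] -> 15 lines: dtdo auadv pwlvp hvjz dzwwt yxjw xii louqa cpgcp nmc hwr vzper kjw ffunl vzg
Hunk 4: at line 11 remove [vzper,kjw] add [zbx,odpo,yuqc] -> 16 lines: dtdo auadv pwlvp hvjz dzwwt yxjw xii louqa cpgcp nmc hwr zbx odpo yuqc ffunl vzg
Final line 10: nmc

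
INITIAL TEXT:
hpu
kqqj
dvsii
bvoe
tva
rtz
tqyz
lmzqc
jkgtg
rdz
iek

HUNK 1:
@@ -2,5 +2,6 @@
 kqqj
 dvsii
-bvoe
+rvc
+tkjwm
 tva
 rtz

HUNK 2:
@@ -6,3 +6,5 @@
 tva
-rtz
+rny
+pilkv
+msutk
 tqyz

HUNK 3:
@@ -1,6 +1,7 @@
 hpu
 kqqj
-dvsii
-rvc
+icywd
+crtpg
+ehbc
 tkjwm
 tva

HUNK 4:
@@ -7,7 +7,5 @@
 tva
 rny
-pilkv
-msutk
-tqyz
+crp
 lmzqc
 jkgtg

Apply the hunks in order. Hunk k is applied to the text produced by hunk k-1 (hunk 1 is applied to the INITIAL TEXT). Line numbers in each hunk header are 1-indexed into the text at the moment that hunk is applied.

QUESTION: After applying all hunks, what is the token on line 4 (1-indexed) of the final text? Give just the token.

Answer: crtpg

Derivation:
Hunk 1: at line 2 remove [bvoe] add [rvc,tkjwm] -> 12 lines: hpu kqqj dvsii rvc tkjwm tva rtz tqyz lmzqc jkgtg rdz iek
Hunk 2: at line 6 remove [rtz] add [rny,pilkv,msutk] -> 14 lines: hpu kqqj dvsii rvc tkjwm tva rny pilkv msutk tqyz lmzqc jkgtg rdz iek
Hunk 3: at line 1 remove [dvsii,rvc] add [icywd,crtpg,ehbc] -> 15 lines: hpu kqqj icywd crtpg ehbc tkjwm tva rny pilkv msutk tqyz lmzqc jkgtg rdz iek
Hunk 4: at line 7 remove [pilkv,msutk,tqyz] add [crp] -> 13 lines: hpu kqqj icywd crtpg ehbc tkjwm tva rny crp lmzqc jkgtg rdz iek
Final line 4: crtpg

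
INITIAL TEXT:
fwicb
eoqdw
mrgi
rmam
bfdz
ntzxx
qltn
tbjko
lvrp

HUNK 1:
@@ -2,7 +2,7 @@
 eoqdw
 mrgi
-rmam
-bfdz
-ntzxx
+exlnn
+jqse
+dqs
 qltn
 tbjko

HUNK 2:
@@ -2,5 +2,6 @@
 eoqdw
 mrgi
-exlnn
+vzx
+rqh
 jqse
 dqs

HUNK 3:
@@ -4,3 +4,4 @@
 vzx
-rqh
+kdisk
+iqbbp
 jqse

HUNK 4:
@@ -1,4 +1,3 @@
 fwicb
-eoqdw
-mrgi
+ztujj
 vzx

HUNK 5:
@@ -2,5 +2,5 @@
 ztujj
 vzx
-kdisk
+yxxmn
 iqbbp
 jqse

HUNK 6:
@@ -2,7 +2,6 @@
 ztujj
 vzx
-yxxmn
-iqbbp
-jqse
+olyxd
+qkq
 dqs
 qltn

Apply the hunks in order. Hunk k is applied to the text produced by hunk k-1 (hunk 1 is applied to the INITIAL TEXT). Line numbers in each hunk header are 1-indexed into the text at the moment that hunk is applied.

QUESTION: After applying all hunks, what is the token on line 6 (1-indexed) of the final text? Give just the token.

Hunk 1: at line 2 remove [rmam,bfdz,ntzxx] add [exlnn,jqse,dqs] -> 9 lines: fwicb eoqdw mrgi exlnn jqse dqs qltn tbjko lvrp
Hunk 2: at line 2 remove [exlnn] add [vzx,rqh] -> 10 lines: fwicb eoqdw mrgi vzx rqh jqse dqs qltn tbjko lvrp
Hunk 3: at line 4 remove [rqh] add [kdisk,iqbbp] -> 11 lines: fwicb eoqdw mrgi vzx kdisk iqbbp jqse dqs qltn tbjko lvrp
Hunk 4: at line 1 remove [eoqdw,mrgi] add [ztujj] -> 10 lines: fwicb ztujj vzx kdisk iqbbp jqse dqs qltn tbjko lvrp
Hunk 5: at line 2 remove [kdisk] add [yxxmn] -> 10 lines: fwicb ztujj vzx yxxmn iqbbp jqse dqs qltn tbjko lvrp
Hunk 6: at line 2 remove [yxxmn,iqbbp,jqse] add [olyxd,qkq] -> 9 lines: fwicb ztujj vzx olyxd qkq dqs qltn tbjko lvrp
Final line 6: dqs

Answer: dqs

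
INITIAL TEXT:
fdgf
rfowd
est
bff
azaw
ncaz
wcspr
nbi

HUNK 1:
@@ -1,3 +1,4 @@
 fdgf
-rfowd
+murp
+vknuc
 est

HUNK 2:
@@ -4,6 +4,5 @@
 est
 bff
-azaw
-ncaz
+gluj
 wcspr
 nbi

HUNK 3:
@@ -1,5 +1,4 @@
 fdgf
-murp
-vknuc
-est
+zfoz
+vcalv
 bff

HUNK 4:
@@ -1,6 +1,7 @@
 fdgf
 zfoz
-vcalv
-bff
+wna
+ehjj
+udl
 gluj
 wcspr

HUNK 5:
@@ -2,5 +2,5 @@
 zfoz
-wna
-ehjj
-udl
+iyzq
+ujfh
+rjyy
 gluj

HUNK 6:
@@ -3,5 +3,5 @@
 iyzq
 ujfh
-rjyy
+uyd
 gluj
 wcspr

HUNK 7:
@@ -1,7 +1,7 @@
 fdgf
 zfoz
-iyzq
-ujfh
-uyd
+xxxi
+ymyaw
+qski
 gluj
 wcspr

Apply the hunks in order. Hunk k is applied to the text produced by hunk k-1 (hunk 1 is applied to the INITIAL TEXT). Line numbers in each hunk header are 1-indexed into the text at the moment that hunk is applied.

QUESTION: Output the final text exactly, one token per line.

Answer: fdgf
zfoz
xxxi
ymyaw
qski
gluj
wcspr
nbi

Derivation:
Hunk 1: at line 1 remove [rfowd] add [murp,vknuc] -> 9 lines: fdgf murp vknuc est bff azaw ncaz wcspr nbi
Hunk 2: at line 4 remove [azaw,ncaz] add [gluj] -> 8 lines: fdgf murp vknuc est bff gluj wcspr nbi
Hunk 3: at line 1 remove [murp,vknuc,est] add [zfoz,vcalv] -> 7 lines: fdgf zfoz vcalv bff gluj wcspr nbi
Hunk 4: at line 1 remove [vcalv,bff] add [wna,ehjj,udl] -> 8 lines: fdgf zfoz wna ehjj udl gluj wcspr nbi
Hunk 5: at line 2 remove [wna,ehjj,udl] add [iyzq,ujfh,rjyy] -> 8 lines: fdgf zfoz iyzq ujfh rjyy gluj wcspr nbi
Hunk 6: at line 3 remove [rjyy] add [uyd] -> 8 lines: fdgf zfoz iyzq ujfh uyd gluj wcspr nbi
Hunk 7: at line 1 remove [iyzq,ujfh,uyd] add [xxxi,ymyaw,qski] -> 8 lines: fdgf zfoz xxxi ymyaw qski gluj wcspr nbi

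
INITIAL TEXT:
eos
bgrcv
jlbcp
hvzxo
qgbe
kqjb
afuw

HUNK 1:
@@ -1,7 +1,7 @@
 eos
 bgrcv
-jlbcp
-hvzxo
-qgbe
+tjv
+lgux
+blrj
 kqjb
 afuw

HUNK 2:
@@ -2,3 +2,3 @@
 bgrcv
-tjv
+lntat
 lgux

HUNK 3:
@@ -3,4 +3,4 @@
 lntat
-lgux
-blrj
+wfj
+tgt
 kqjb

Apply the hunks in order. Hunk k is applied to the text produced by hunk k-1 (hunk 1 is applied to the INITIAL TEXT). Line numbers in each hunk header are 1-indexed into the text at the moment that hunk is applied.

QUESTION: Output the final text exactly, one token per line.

Hunk 1: at line 1 remove [jlbcp,hvzxo,qgbe] add [tjv,lgux,blrj] -> 7 lines: eos bgrcv tjv lgux blrj kqjb afuw
Hunk 2: at line 2 remove [tjv] add [lntat] -> 7 lines: eos bgrcv lntat lgux blrj kqjb afuw
Hunk 3: at line 3 remove [lgux,blrj] add [wfj,tgt] -> 7 lines: eos bgrcv lntat wfj tgt kqjb afuw

Answer: eos
bgrcv
lntat
wfj
tgt
kqjb
afuw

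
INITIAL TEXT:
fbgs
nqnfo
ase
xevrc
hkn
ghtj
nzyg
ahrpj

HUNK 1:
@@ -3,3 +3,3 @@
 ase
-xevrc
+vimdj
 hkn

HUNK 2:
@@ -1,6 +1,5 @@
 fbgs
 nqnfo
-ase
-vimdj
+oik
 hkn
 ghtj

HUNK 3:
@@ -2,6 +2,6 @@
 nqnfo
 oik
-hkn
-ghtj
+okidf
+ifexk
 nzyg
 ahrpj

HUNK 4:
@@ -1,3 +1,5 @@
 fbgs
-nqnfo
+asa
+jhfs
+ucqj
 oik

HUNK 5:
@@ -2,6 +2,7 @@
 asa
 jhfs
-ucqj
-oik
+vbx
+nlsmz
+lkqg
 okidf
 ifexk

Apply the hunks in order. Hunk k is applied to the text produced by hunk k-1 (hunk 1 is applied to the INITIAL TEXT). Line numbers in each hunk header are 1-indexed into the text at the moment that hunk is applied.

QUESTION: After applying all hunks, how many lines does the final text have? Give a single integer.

Hunk 1: at line 3 remove [xevrc] add [vimdj] -> 8 lines: fbgs nqnfo ase vimdj hkn ghtj nzyg ahrpj
Hunk 2: at line 1 remove [ase,vimdj] add [oik] -> 7 lines: fbgs nqnfo oik hkn ghtj nzyg ahrpj
Hunk 3: at line 2 remove [hkn,ghtj] add [okidf,ifexk] -> 7 lines: fbgs nqnfo oik okidf ifexk nzyg ahrpj
Hunk 4: at line 1 remove [nqnfo] add [asa,jhfs,ucqj] -> 9 lines: fbgs asa jhfs ucqj oik okidf ifexk nzyg ahrpj
Hunk 5: at line 2 remove [ucqj,oik] add [vbx,nlsmz,lkqg] -> 10 lines: fbgs asa jhfs vbx nlsmz lkqg okidf ifexk nzyg ahrpj
Final line count: 10

Answer: 10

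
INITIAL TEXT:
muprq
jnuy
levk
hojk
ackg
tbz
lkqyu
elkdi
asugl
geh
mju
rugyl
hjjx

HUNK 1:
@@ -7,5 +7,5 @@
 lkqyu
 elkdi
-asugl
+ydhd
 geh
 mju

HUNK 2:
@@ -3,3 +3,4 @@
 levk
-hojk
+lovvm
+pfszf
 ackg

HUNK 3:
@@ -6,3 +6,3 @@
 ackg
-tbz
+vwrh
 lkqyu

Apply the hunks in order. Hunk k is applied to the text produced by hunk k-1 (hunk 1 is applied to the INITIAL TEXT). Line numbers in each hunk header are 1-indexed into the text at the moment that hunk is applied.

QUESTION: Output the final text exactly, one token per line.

Hunk 1: at line 7 remove [asugl] add [ydhd] -> 13 lines: muprq jnuy levk hojk ackg tbz lkqyu elkdi ydhd geh mju rugyl hjjx
Hunk 2: at line 3 remove [hojk] add [lovvm,pfszf] -> 14 lines: muprq jnuy levk lovvm pfszf ackg tbz lkqyu elkdi ydhd geh mju rugyl hjjx
Hunk 3: at line 6 remove [tbz] add [vwrh] -> 14 lines: muprq jnuy levk lovvm pfszf ackg vwrh lkqyu elkdi ydhd geh mju rugyl hjjx

Answer: muprq
jnuy
levk
lovvm
pfszf
ackg
vwrh
lkqyu
elkdi
ydhd
geh
mju
rugyl
hjjx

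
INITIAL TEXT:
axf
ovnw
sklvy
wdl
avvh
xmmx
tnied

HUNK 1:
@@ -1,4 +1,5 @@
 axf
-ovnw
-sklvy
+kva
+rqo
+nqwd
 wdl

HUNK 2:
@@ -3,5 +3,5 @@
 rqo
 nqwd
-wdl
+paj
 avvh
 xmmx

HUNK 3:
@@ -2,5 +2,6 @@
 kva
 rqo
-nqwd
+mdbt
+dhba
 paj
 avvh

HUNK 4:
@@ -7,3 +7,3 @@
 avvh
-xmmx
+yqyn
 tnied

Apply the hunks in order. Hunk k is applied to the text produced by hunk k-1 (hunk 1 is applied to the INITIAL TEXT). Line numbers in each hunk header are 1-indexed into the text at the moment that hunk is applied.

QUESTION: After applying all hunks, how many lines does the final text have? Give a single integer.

Hunk 1: at line 1 remove [ovnw,sklvy] add [kva,rqo,nqwd] -> 8 lines: axf kva rqo nqwd wdl avvh xmmx tnied
Hunk 2: at line 3 remove [wdl] add [paj] -> 8 lines: axf kva rqo nqwd paj avvh xmmx tnied
Hunk 3: at line 2 remove [nqwd] add [mdbt,dhba] -> 9 lines: axf kva rqo mdbt dhba paj avvh xmmx tnied
Hunk 4: at line 7 remove [xmmx] add [yqyn] -> 9 lines: axf kva rqo mdbt dhba paj avvh yqyn tnied
Final line count: 9

Answer: 9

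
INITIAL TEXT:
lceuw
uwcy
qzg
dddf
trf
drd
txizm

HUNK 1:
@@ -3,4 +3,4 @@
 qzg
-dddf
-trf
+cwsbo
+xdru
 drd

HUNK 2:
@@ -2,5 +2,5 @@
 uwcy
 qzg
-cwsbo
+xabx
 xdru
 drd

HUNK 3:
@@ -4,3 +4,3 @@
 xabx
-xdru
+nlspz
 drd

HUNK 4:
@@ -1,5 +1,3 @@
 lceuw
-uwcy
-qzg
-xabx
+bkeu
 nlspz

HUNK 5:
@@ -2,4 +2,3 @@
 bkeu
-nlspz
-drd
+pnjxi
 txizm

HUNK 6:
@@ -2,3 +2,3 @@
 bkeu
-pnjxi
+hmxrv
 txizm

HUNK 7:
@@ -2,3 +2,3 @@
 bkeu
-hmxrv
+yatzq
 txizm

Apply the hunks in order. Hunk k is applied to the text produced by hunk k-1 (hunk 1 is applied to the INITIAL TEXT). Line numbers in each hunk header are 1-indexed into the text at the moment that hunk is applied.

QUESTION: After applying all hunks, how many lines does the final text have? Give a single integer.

Hunk 1: at line 3 remove [dddf,trf] add [cwsbo,xdru] -> 7 lines: lceuw uwcy qzg cwsbo xdru drd txizm
Hunk 2: at line 2 remove [cwsbo] add [xabx] -> 7 lines: lceuw uwcy qzg xabx xdru drd txizm
Hunk 3: at line 4 remove [xdru] add [nlspz] -> 7 lines: lceuw uwcy qzg xabx nlspz drd txizm
Hunk 4: at line 1 remove [uwcy,qzg,xabx] add [bkeu] -> 5 lines: lceuw bkeu nlspz drd txizm
Hunk 5: at line 2 remove [nlspz,drd] add [pnjxi] -> 4 lines: lceuw bkeu pnjxi txizm
Hunk 6: at line 2 remove [pnjxi] add [hmxrv] -> 4 lines: lceuw bkeu hmxrv txizm
Hunk 7: at line 2 remove [hmxrv] add [yatzq] -> 4 lines: lceuw bkeu yatzq txizm
Final line count: 4

Answer: 4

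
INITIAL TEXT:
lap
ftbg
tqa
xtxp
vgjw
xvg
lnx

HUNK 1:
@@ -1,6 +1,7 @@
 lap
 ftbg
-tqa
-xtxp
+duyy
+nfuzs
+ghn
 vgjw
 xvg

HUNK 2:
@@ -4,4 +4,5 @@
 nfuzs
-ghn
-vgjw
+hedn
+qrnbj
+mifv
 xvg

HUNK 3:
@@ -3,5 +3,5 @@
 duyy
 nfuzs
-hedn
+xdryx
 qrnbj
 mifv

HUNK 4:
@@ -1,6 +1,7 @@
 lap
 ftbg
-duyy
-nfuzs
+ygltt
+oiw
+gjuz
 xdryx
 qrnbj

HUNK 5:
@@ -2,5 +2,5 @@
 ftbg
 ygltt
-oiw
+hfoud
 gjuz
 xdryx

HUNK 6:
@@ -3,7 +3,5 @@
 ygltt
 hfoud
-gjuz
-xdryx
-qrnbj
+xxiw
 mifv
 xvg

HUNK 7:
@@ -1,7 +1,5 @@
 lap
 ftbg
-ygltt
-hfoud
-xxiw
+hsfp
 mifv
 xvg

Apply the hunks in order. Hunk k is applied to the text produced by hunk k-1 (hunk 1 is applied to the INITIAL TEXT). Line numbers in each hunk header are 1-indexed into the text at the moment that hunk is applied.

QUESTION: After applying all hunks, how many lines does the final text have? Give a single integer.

Hunk 1: at line 1 remove [tqa,xtxp] add [duyy,nfuzs,ghn] -> 8 lines: lap ftbg duyy nfuzs ghn vgjw xvg lnx
Hunk 2: at line 4 remove [ghn,vgjw] add [hedn,qrnbj,mifv] -> 9 lines: lap ftbg duyy nfuzs hedn qrnbj mifv xvg lnx
Hunk 3: at line 3 remove [hedn] add [xdryx] -> 9 lines: lap ftbg duyy nfuzs xdryx qrnbj mifv xvg lnx
Hunk 4: at line 1 remove [duyy,nfuzs] add [ygltt,oiw,gjuz] -> 10 lines: lap ftbg ygltt oiw gjuz xdryx qrnbj mifv xvg lnx
Hunk 5: at line 2 remove [oiw] add [hfoud] -> 10 lines: lap ftbg ygltt hfoud gjuz xdryx qrnbj mifv xvg lnx
Hunk 6: at line 3 remove [gjuz,xdryx,qrnbj] add [xxiw] -> 8 lines: lap ftbg ygltt hfoud xxiw mifv xvg lnx
Hunk 7: at line 1 remove [ygltt,hfoud,xxiw] add [hsfp] -> 6 lines: lap ftbg hsfp mifv xvg lnx
Final line count: 6

Answer: 6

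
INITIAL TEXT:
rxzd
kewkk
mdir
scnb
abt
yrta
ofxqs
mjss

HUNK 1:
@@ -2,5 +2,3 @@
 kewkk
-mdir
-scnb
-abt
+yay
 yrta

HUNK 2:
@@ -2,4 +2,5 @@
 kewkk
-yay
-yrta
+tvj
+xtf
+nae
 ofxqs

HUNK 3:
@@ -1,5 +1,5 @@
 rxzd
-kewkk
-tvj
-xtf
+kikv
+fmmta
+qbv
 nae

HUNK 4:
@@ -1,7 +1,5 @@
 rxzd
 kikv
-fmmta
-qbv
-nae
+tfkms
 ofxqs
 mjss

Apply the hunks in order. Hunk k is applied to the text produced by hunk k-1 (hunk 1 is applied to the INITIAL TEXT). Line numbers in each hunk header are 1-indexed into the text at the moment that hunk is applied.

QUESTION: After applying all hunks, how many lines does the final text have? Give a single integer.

Answer: 5

Derivation:
Hunk 1: at line 2 remove [mdir,scnb,abt] add [yay] -> 6 lines: rxzd kewkk yay yrta ofxqs mjss
Hunk 2: at line 2 remove [yay,yrta] add [tvj,xtf,nae] -> 7 lines: rxzd kewkk tvj xtf nae ofxqs mjss
Hunk 3: at line 1 remove [kewkk,tvj,xtf] add [kikv,fmmta,qbv] -> 7 lines: rxzd kikv fmmta qbv nae ofxqs mjss
Hunk 4: at line 1 remove [fmmta,qbv,nae] add [tfkms] -> 5 lines: rxzd kikv tfkms ofxqs mjss
Final line count: 5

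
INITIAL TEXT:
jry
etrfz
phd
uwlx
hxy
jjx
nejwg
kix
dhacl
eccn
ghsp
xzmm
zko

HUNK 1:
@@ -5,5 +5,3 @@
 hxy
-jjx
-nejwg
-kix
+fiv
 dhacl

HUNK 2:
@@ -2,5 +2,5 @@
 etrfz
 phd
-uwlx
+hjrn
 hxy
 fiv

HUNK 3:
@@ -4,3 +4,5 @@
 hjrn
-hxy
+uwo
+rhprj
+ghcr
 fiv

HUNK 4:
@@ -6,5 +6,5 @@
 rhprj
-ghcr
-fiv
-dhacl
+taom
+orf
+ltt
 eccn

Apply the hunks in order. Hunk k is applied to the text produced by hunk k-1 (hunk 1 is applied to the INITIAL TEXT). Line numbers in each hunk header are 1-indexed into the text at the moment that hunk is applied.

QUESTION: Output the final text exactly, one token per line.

Answer: jry
etrfz
phd
hjrn
uwo
rhprj
taom
orf
ltt
eccn
ghsp
xzmm
zko

Derivation:
Hunk 1: at line 5 remove [jjx,nejwg,kix] add [fiv] -> 11 lines: jry etrfz phd uwlx hxy fiv dhacl eccn ghsp xzmm zko
Hunk 2: at line 2 remove [uwlx] add [hjrn] -> 11 lines: jry etrfz phd hjrn hxy fiv dhacl eccn ghsp xzmm zko
Hunk 3: at line 4 remove [hxy] add [uwo,rhprj,ghcr] -> 13 lines: jry etrfz phd hjrn uwo rhprj ghcr fiv dhacl eccn ghsp xzmm zko
Hunk 4: at line 6 remove [ghcr,fiv,dhacl] add [taom,orf,ltt] -> 13 lines: jry etrfz phd hjrn uwo rhprj taom orf ltt eccn ghsp xzmm zko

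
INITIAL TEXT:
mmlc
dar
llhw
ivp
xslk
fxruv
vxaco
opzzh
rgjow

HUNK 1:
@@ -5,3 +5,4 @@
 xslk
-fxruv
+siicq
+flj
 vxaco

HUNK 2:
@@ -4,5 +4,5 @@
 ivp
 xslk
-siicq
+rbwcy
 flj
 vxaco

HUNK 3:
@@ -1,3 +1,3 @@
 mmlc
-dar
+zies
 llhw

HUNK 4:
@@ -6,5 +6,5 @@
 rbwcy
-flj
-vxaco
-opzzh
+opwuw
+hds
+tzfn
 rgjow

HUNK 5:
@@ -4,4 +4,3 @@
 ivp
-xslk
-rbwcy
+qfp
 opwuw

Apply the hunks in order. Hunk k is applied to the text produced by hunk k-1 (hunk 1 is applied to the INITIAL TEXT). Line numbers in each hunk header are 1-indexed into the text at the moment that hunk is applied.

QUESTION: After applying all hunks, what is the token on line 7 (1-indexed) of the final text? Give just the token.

Answer: hds

Derivation:
Hunk 1: at line 5 remove [fxruv] add [siicq,flj] -> 10 lines: mmlc dar llhw ivp xslk siicq flj vxaco opzzh rgjow
Hunk 2: at line 4 remove [siicq] add [rbwcy] -> 10 lines: mmlc dar llhw ivp xslk rbwcy flj vxaco opzzh rgjow
Hunk 3: at line 1 remove [dar] add [zies] -> 10 lines: mmlc zies llhw ivp xslk rbwcy flj vxaco opzzh rgjow
Hunk 4: at line 6 remove [flj,vxaco,opzzh] add [opwuw,hds,tzfn] -> 10 lines: mmlc zies llhw ivp xslk rbwcy opwuw hds tzfn rgjow
Hunk 5: at line 4 remove [xslk,rbwcy] add [qfp] -> 9 lines: mmlc zies llhw ivp qfp opwuw hds tzfn rgjow
Final line 7: hds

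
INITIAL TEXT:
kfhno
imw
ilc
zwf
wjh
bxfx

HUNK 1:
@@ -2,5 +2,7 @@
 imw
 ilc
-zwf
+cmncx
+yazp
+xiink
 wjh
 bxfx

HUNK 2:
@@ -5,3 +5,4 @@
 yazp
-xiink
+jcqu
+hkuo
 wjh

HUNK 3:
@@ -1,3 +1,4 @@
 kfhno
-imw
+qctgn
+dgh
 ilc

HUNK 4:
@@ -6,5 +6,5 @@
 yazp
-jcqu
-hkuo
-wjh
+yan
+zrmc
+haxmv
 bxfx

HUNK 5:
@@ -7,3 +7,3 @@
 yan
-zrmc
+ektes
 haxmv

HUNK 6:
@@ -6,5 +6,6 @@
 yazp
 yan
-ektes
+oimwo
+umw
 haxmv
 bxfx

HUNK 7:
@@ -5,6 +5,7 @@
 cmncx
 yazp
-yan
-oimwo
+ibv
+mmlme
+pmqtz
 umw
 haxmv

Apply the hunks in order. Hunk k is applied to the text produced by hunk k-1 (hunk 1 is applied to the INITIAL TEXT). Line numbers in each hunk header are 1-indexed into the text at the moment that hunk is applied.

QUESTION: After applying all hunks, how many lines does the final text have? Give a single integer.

Hunk 1: at line 2 remove [zwf] add [cmncx,yazp,xiink] -> 8 lines: kfhno imw ilc cmncx yazp xiink wjh bxfx
Hunk 2: at line 5 remove [xiink] add [jcqu,hkuo] -> 9 lines: kfhno imw ilc cmncx yazp jcqu hkuo wjh bxfx
Hunk 3: at line 1 remove [imw] add [qctgn,dgh] -> 10 lines: kfhno qctgn dgh ilc cmncx yazp jcqu hkuo wjh bxfx
Hunk 4: at line 6 remove [jcqu,hkuo,wjh] add [yan,zrmc,haxmv] -> 10 lines: kfhno qctgn dgh ilc cmncx yazp yan zrmc haxmv bxfx
Hunk 5: at line 7 remove [zrmc] add [ektes] -> 10 lines: kfhno qctgn dgh ilc cmncx yazp yan ektes haxmv bxfx
Hunk 6: at line 6 remove [ektes] add [oimwo,umw] -> 11 lines: kfhno qctgn dgh ilc cmncx yazp yan oimwo umw haxmv bxfx
Hunk 7: at line 5 remove [yan,oimwo] add [ibv,mmlme,pmqtz] -> 12 lines: kfhno qctgn dgh ilc cmncx yazp ibv mmlme pmqtz umw haxmv bxfx
Final line count: 12

Answer: 12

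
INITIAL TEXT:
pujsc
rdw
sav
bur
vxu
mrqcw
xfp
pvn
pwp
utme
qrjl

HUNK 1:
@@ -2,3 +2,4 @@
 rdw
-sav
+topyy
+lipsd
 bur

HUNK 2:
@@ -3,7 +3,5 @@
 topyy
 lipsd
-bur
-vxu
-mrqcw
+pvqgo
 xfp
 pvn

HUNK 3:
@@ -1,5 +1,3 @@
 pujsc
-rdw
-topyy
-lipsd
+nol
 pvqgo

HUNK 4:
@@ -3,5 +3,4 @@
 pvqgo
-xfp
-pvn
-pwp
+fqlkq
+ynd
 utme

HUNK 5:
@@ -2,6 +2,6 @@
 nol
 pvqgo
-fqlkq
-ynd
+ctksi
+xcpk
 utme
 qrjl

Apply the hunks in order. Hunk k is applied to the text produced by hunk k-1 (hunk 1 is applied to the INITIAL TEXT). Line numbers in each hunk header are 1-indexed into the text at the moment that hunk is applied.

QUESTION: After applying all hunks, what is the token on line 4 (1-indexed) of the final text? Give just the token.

Answer: ctksi

Derivation:
Hunk 1: at line 2 remove [sav] add [topyy,lipsd] -> 12 lines: pujsc rdw topyy lipsd bur vxu mrqcw xfp pvn pwp utme qrjl
Hunk 2: at line 3 remove [bur,vxu,mrqcw] add [pvqgo] -> 10 lines: pujsc rdw topyy lipsd pvqgo xfp pvn pwp utme qrjl
Hunk 3: at line 1 remove [rdw,topyy,lipsd] add [nol] -> 8 lines: pujsc nol pvqgo xfp pvn pwp utme qrjl
Hunk 4: at line 3 remove [xfp,pvn,pwp] add [fqlkq,ynd] -> 7 lines: pujsc nol pvqgo fqlkq ynd utme qrjl
Hunk 5: at line 2 remove [fqlkq,ynd] add [ctksi,xcpk] -> 7 lines: pujsc nol pvqgo ctksi xcpk utme qrjl
Final line 4: ctksi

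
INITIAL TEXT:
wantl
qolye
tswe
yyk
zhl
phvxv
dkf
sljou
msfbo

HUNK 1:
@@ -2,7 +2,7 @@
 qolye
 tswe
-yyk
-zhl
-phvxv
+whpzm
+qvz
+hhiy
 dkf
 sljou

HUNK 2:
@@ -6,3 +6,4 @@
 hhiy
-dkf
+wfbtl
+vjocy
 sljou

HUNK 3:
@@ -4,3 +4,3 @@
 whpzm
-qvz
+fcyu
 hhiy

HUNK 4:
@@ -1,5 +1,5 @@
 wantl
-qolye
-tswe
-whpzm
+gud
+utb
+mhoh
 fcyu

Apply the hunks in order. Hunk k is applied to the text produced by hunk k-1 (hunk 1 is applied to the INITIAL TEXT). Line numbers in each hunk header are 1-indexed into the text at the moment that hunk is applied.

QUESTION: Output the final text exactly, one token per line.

Hunk 1: at line 2 remove [yyk,zhl,phvxv] add [whpzm,qvz,hhiy] -> 9 lines: wantl qolye tswe whpzm qvz hhiy dkf sljou msfbo
Hunk 2: at line 6 remove [dkf] add [wfbtl,vjocy] -> 10 lines: wantl qolye tswe whpzm qvz hhiy wfbtl vjocy sljou msfbo
Hunk 3: at line 4 remove [qvz] add [fcyu] -> 10 lines: wantl qolye tswe whpzm fcyu hhiy wfbtl vjocy sljou msfbo
Hunk 4: at line 1 remove [qolye,tswe,whpzm] add [gud,utb,mhoh] -> 10 lines: wantl gud utb mhoh fcyu hhiy wfbtl vjocy sljou msfbo

Answer: wantl
gud
utb
mhoh
fcyu
hhiy
wfbtl
vjocy
sljou
msfbo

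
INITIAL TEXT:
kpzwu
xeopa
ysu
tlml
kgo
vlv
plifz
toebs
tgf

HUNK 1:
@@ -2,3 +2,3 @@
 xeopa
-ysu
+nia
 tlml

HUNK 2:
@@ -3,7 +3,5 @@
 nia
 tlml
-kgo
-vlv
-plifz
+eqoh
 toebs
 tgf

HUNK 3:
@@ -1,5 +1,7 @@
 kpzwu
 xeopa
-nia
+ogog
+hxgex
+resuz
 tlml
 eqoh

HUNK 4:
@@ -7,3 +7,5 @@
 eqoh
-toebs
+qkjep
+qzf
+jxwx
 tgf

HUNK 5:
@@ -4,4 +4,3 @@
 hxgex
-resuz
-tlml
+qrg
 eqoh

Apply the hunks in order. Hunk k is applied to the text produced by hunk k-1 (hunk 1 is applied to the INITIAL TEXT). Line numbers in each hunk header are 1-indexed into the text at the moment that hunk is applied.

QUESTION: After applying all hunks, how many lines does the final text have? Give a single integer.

Hunk 1: at line 2 remove [ysu] add [nia] -> 9 lines: kpzwu xeopa nia tlml kgo vlv plifz toebs tgf
Hunk 2: at line 3 remove [kgo,vlv,plifz] add [eqoh] -> 7 lines: kpzwu xeopa nia tlml eqoh toebs tgf
Hunk 3: at line 1 remove [nia] add [ogog,hxgex,resuz] -> 9 lines: kpzwu xeopa ogog hxgex resuz tlml eqoh toebs tgf
Hunk 4: at line 7 remove [toebs] add [qkjep,qzf,jxwx] -> 11 lines: kpzwu xeopa ogog hxgex resuz tlml eqoh qkjep qzf jxwx tgf
Hunk 5: at line 4 remove [resuz,tlml] add [qrg] -> 10 lines: kpzwu xeopa ogog hxgex qrg eqoh qkjep qzf jxwx tgf
Final line count: 10

Answer: 10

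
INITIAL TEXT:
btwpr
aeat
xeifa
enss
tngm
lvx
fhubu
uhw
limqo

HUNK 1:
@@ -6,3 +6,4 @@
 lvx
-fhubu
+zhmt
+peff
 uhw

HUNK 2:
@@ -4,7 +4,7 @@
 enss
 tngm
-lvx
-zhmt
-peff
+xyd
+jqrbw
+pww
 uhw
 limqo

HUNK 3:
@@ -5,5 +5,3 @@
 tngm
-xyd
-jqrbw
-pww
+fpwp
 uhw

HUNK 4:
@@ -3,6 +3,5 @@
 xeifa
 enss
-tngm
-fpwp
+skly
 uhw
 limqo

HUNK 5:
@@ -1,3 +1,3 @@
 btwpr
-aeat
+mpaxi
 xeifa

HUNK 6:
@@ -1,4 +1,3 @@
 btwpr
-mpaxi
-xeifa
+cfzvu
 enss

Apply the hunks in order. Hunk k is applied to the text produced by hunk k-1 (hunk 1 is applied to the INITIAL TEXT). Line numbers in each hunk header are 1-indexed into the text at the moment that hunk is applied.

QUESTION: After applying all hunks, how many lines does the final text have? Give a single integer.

Hunk 1: at line 6 remove [fhubu] add [zhmt,peff] -> 10 lines: btwpr aeat xeifa enss tngm lvx zhmt peff uhw limqo
Hunk 2: at line 4 remove [lvx,zhmt,peff] add [xyd,jqrbw,pww] -> 10 lines: btwpr aeat xeifa enss tngm xyd jqrbw pww uhw limqo
Hunk 3: at line 5 remove [xyd,jqrbw,pww] add [fpwp] -> 8 lines: btwpr aeat xeifa enss tngm fpwp uhw limqo
Hunk 4: at line 3 remove [tngm,fpwp] add [skly] -> 7 lines: btwpr aeat xeifa enss skly uhw limqo
Hunk 5: at line 1 remove [aeat] add [mpaxi] -> 7 lines: btwpr mpaxi xeifa enss skly uhw limqo
Hunk 6: at line 1 remove [mpaxi,xeifa] add [cfzvu] -> 6 lines: btwpr cfzvu enss skly uhw limqo
Final line count: 6

Answer: 6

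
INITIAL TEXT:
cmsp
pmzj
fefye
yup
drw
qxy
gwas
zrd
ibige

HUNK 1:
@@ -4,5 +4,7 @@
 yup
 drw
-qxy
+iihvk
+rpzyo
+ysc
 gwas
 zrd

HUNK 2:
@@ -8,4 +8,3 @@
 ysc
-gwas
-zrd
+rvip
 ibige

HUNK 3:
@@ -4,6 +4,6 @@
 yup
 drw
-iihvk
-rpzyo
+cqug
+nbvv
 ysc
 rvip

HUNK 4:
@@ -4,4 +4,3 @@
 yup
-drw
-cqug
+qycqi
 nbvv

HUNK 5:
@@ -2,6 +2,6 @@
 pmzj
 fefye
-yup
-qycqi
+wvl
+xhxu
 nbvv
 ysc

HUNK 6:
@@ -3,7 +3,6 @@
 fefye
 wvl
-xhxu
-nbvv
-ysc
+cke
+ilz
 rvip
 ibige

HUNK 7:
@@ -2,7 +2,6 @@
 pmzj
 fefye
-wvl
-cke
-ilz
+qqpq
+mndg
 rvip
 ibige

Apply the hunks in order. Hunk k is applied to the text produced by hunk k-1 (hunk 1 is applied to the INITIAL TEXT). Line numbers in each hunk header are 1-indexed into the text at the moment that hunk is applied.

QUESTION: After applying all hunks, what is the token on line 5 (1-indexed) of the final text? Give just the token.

Hunk 1: at line 4 remove [qxy] add [iihvk,rpzyo,ysc] -> 11 lines: cmsp pmzj fefye yup drw iihvk rpzyo ysc gwas zrd ibige
Hunk 2: at line 8 remove [gwas,zrd] add [rvip] -> 10 lines: cmsp pmzj fefye yup drw iihvk rpzyo ysc rvip ibige
Hunk 3: at line 4 remove [iihvk,rpzyo] add [cqug,nbvv] -> 10 lines: cmsp pmzj fefye yup drw cqug nbvv ysc rvip ibige
Hunk 4: at line 4 remove [drw,cqug] add [qycqi] -> 9 lines: cmsp pmzj fefye yup qycqi nbvv ysc rvip ibige
Hunk 5: at line 2 remove [yup,qycqi] add [wvl,xhxu] -> 9 lines: cmsp pmzj fefye wvl xhxu nbvv ysc rvip ibige
Hunk 6: at line 3 remove [xhxu,nbvv,ysc] add [cke,ilz] -> 8 lines: cmsp pmzj fefye wvl cke ilz rvip ibige
Hunk 7: at line 2 remove [wvl,cke,ilz] add [qqpq,mndg] -> 7 lines: cmsp pmzj fefye qqpq mndg rvip ibige
Final line 5: mndg

Answer: mndg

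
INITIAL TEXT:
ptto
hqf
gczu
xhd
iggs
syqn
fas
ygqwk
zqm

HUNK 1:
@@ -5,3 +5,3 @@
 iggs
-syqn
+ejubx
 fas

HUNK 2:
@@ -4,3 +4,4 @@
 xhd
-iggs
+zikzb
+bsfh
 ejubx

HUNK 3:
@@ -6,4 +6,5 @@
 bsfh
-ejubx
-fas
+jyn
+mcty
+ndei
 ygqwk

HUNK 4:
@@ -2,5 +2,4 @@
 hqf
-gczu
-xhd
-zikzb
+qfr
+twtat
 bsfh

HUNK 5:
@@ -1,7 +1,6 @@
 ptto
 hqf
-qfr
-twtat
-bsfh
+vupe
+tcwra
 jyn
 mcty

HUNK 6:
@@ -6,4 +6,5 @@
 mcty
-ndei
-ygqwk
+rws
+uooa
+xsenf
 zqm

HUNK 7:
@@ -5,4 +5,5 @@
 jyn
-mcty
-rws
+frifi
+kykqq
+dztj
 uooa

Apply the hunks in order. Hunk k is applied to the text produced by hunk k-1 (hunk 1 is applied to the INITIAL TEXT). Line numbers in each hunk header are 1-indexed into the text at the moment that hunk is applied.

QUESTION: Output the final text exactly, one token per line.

Hunk 1: at line 5 remove [syqn] add [ejubx] -> 9 lines: ptto hqf gczu xhd iggs ejubx fas ygqwk zqm
Hunk 2: at line 4 remove [iggs] add [zikzb,bsfh] -> 10 lines: ptto hqf gczu xhd zikzb bsfh ejubx fas ygqwk zqm
Hunk 3: at line 6 remove [ejubx,fas] add [jyn,mcty,ndei] -> 11 lines: ptto hqf gczu xhd zikzb bsfh jyn mcty ndei ygqwk zqm
Hunk 4: at line 2 remove [gczu,xhd,zikzb] add [qfr,twtat] -> 10 lines: ptto hqf qfr twtat bsfh jyn mcty ndei ygqwk zqm
Hunk 5: at line 1 remove [qfr,twtat,bsfh] add [vupe,tcwra] -> 9 lines: ptto hqf vupe tcwra jyn mcty ndei ygqwk zqm
Hunk 6: at line 6 remove [ndei,ygqwk] add [rws,uooa,xsenf] -> 10 lines: ptto hqf vupe tcwra jyn mcty rws uooa xsenf zqm
Hunk 7: at line 5 remove [mcty,rws] add [frifi,kykqq,dztj] -> 11 lines: ptto hqf vupe tcwra jyn frifi kykqq dztj uooa xsenf zqm

Answer: ptto
hqf
vupe
tcwra
jyn
frifi
kykqq
dztj
uooa
xsenf
zqm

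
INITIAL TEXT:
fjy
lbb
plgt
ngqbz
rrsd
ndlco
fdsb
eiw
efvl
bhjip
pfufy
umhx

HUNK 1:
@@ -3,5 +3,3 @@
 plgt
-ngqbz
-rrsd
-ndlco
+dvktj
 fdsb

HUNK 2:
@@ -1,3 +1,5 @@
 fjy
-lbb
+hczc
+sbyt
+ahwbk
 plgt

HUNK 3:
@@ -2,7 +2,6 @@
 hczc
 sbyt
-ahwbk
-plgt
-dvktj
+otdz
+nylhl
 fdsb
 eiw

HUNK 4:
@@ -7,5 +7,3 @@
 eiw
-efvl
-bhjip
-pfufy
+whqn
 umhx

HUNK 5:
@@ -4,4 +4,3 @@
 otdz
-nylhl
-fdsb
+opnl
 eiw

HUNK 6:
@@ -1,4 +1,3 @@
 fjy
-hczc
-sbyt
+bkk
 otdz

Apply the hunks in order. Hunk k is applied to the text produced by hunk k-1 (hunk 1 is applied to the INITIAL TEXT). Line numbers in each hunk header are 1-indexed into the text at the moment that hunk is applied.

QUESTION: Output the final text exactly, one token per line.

Hunk 1: at line 3 remove [ngqbz,rrsd,ndlco] add [dvktj] -> 10 lines: fjy lbb plgt dvktj fdsb eiw efvl bhjip pfufy umhx
Hunk 2: at line 1 remove [lbb] add [hczc,sbyt,ahwbk] -> 12 lines: fjy hczc sbyt ahwbk plgt dvktj fdsb eiw efvl bhjip pfufy umhx
Hunk 3: at line 2 remove [ahwbk,plgt,dvktj] add [otdz,nylhl] -> 11 lines: fjy hczc sbyt otdz nylhl fdsb eiw efvl bhjip pfufy umhx
Hunk 4: at line 7 remove [efvl,bhjip,pfufy] add [whqn] -> 9 lines: fjy hczc sbyt otdz nylhl fdsb eiw whqn umhx
Hunk 5: at line 4 remove [nylhl,fdsb] add [opnl] -> 8 lines: fjy hczc sbyt otdz opnl eiw whqn umhx
Hunk 6: at line 1 remove [hczc,sbyt] add [bkk] -> 7 lines: fjy bkk otdz opnl eiw whqn umhx

Answer: fjy
bkk
otdz
opnl
eiw
whqn
umhx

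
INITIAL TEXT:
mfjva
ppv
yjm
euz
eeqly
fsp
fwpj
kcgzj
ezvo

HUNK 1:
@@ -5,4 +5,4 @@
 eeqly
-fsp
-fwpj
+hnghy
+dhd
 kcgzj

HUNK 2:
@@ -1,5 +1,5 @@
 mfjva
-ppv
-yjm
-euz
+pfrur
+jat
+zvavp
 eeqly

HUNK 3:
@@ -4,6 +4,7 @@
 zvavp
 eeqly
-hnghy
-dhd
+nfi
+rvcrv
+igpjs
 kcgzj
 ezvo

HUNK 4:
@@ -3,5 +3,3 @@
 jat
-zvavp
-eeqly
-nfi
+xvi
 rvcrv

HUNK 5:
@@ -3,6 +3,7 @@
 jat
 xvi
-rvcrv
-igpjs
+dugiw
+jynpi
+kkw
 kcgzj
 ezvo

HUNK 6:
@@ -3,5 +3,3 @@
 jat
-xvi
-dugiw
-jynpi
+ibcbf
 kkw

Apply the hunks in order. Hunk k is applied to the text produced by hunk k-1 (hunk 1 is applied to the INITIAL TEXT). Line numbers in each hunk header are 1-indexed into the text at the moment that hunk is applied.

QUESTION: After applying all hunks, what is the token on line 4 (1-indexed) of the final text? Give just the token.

Hunk 1: at line 5 remove [fsp,fwpj] add [hnghy,dhd] -> 9 lines: mfjva ppv yjm euz eeqly hnghy dhd kcgzj ezvo
Hunk 2: at line 1 remove [ppv,yjm,euz] add [pfrur,jat,zvavp] -> 9 lines: mfjva pfrur jat zvavp eeqly hnghy dhd kcgzj ezvo
Hunk 3: at line 4 remove [hnghy,dhd] add [nfi,rvcrv,igpjs] -> 10 lines: mfjva pfrur jat zvavp eeqly nfi rvcrv igpjs kcgzj ezvo
Hunk 4: at line 3 remove [zvavp,eeqly,nfi] add [xvi] -> 8 lines: mfjva pfrur jat xvi rvcrv igpjs kcgzj ezvo
Hunk 5: at line 3 remove [rvcrv,igpjs] add [dugiw,jynpi,kkw] -> 9 lines: mfjva pfrur jat xvi dugiw jynpi kkw kcgzj ezvo
Hunk 6: at line 3 remove [xvi,dugiw,jynpi] add [ibcbf] -> 7 lines: mfjva pfrur jat ibcbf kkw kcgzj ezvo
Final line 4: ibcbf

Answer: ibcbf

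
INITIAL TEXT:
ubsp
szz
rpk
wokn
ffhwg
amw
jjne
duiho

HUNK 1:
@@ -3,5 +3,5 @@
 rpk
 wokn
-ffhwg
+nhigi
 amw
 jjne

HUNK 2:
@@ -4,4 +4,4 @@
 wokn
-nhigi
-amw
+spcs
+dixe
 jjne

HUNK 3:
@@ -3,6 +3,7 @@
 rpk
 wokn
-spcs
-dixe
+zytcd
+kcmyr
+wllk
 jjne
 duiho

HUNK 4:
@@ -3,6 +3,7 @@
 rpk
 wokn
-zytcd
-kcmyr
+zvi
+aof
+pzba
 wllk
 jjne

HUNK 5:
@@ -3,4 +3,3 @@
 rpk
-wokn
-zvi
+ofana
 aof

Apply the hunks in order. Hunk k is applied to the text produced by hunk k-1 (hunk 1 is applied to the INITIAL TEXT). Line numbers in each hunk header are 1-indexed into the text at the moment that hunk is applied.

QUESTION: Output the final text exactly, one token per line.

Answer: ubsp
szz
rpk
ofana
aof
pzba
wllk
jjne
duiho

Derivation:
Hunk 1: at line 3 remove [ffhwg] add [nhigi] -> 8 lines: ubsp szz rpk wokn nhigi amw jjne duiho
Hunk 2: at line 4 remove [nhigi,amw] add [spcs,dixe] -> 8 lines: ubsp szz rpk wokn spcs dixe jjne duiho
Hunk 3: at line 3 remove [spcs,dixe] add [zytcd,kcmyr,wllk] -> 9 lines: ubsp szz rpk wokn zytcd kcmyr wllk jjne duiho
Hunk 4: at line 3 remove [zytcd,kcmyr] add [zvi,aof,pzba] -> 10 lines: ubsp szz rpk wokn zvi aof pzba wllk jjne duiho
Hunk 5: at line 3 remove [wokn,zvi] add [ofana] -> 9 lines: ubsp szz rpk ofana aof pzba wllk jjne duiho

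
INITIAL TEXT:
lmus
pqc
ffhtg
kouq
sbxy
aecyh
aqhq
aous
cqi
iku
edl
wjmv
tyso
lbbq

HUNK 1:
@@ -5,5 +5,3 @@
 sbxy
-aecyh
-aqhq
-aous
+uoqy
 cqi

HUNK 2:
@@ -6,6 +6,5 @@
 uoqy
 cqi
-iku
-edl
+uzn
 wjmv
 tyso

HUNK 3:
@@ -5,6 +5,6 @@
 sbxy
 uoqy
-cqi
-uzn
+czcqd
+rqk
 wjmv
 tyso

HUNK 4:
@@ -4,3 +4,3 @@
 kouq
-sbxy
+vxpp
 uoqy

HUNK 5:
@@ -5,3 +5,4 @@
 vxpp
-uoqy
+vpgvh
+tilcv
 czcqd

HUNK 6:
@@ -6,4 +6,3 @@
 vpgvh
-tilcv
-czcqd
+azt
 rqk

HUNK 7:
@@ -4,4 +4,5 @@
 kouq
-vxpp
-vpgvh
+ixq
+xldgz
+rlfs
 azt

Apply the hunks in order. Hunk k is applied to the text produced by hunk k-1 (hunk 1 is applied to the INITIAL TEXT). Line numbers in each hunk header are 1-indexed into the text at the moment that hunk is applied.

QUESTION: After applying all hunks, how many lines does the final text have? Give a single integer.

Answer: 12

Derivation:
Hunk 1: at line 5 remove [aecyh,aqhq,aous] add [uoqy] -> 12 lines: lmus pqc ffhtg kouq sbxy uoqy cqi iku edl wjmv tyso lbbq
Hunk 2: at line 6 remove [iku,edl] add [uzn] -> 11 lines: lmus pqc ffhtg kouq sbxy uoqy cqi uzn wjmv tyso lbbq
Hunk 3: at line 5 remove [cqi,uzn] add [czcqd,rqk] -> 11 lines: lmus pqc ffhtg kouq sbxy uoqy czcqd rqk wjmv tyso lbbq
Hunk 4: at line 4 remove [sbxy] add [vxpp] -> 11 lines: lmus pqc ffhtg kouq vxpp uoqy czcqd rqk wjmv tyso lbbq
Hunk 5: at line 5 remove [uoqy] add [vpgvh,tilcv] -> 12 lines: lmus pqc ffhtg kouq vxpp vpgvh tilcv czcqd rqk wjmv tyso lbbq
Hunk 6: at line 6 remove [tilcv,czcqd] add [azt] -> 11 lines: lmus pqc ffhtg kouq vxpp vpgvh azt rqk wjmv tyso lbbq
Hunk 7: at line 4 remove [vxpp,vpgvh] add [ixq,xldgz,rlfs] -> 12 lines: lmus pqc ffhtg kouq ixq xldgz rlfs azt rqk wjmv tyso lbbq
Final line count: 12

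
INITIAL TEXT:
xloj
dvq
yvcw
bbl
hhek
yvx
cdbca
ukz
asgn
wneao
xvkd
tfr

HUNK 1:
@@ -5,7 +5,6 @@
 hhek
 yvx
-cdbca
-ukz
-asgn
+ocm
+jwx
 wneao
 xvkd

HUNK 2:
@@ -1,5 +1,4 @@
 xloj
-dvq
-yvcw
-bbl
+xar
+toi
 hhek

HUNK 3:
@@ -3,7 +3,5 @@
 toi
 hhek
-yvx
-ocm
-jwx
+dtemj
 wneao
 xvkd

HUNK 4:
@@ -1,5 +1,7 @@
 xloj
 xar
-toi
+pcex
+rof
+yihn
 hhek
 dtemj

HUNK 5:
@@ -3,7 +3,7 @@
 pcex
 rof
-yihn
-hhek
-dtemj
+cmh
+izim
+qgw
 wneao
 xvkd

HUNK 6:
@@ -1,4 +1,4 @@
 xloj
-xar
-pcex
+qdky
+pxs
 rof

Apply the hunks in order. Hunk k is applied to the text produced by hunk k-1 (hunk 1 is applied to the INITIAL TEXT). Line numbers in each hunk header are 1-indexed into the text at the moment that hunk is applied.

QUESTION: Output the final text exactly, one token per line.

Hunk 1: at line 5 remove [cdbca,ukz,asgn] add [ocm,jwx] -> 11 lines: xloj dvq yvcw bbl hhek yvx ocm jwx wneao xvkd tfr
Hunk 2: at line 1 remove [dvq,yvcw,bbl] add [xar,toi] -> 10 lines: xloj xar toi hhek yvx ocm jwx wneao xvkd tfr
Hunk 3: at line 3 remove [yvx,ocm,jwx] add [dtemj] -> 8 lines: xloj xar toi hhek dtemj wneao xvkd tfr
Hunk 4: at line 1 remove [toi] add [pcex,rof,yihn] -> 10 lines: xloj xar pcex rof yihn hhek dtemj wneao xvkd tfr
Hunk 5: at line 3 remove [yihn,hhek,dtemj] add [cmh,izim,qgw] -> 10 lines: xloj xar pcex rof cmh izim qgw wneao xvkd tfr
Hunk 6: at line 1 remove [xar,pcex] add [qdky,pxs] -> 10 lines: xloj qdky pxs rof cmh izim qgw wneao xvkd tfr

Answer: xloj
qdky
pxs
rof
cmh
izim
qgw
wneao
xvkd
tfr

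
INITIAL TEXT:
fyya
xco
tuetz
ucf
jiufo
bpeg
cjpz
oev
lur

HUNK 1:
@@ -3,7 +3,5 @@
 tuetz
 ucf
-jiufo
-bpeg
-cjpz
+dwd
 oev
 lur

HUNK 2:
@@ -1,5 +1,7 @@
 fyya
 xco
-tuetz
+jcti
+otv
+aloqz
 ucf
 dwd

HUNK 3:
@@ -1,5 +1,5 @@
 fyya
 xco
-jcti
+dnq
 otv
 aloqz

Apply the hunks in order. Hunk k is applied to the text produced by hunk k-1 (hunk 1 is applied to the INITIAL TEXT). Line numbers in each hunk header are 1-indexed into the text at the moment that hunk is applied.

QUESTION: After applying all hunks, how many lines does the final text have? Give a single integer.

Hunk 1: at line 3 remove [jiufo,bpeg,cjpz] add [dwd] -> 7 lines: fyya xco tuetz ucf dwd oev lur
Hunk 2: at line 1 remove [tuetz] add [jcti,otv,aloqz] -> 9 lines: fyya xco jcti otv aloqz ucf dwd oev lur
Hunk 3: at line 1 remove [jcti] add [dnq] -> 9 lines: fyya xco dnq otv aloqz ucf dwd oev lur
Final line count: 9

Answer: 9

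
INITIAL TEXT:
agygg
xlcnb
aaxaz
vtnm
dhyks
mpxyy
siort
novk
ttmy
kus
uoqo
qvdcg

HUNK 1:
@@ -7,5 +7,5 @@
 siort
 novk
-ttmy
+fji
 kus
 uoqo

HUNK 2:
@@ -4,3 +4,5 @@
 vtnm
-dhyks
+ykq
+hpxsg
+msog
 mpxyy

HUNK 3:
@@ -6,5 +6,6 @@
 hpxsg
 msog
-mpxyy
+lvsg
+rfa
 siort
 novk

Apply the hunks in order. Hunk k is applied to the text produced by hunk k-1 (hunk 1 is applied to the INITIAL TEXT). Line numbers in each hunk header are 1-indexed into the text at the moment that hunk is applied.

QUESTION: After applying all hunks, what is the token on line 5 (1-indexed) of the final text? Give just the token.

Answer: ykq

Derivation:
Hunk 1: at line 7 remove [ttmy] add [fji] -> 12 lines: agygg xlcnb aaxaz vtnm dhyks mpxyy siort novk fji kus uoqo qvdcg
Hunk 2: at line 4 remove [dhyks] add [ykq,hpxsg,msog] -> 14 lines: agygg xlcnb aaxaz vtnm ykq hpxsg msog mpxyy siort novk fji kus uoqo qvdcg
Hunk 3: at line 6 remove [mpxyy] add [lvsg,rfa] -> 15 lines: agygg xlcnb aaxaz vtnm ykq hpxsg msog lvsg rfa siort novk fji kus uoqo qvdcg
Final line 5: ykq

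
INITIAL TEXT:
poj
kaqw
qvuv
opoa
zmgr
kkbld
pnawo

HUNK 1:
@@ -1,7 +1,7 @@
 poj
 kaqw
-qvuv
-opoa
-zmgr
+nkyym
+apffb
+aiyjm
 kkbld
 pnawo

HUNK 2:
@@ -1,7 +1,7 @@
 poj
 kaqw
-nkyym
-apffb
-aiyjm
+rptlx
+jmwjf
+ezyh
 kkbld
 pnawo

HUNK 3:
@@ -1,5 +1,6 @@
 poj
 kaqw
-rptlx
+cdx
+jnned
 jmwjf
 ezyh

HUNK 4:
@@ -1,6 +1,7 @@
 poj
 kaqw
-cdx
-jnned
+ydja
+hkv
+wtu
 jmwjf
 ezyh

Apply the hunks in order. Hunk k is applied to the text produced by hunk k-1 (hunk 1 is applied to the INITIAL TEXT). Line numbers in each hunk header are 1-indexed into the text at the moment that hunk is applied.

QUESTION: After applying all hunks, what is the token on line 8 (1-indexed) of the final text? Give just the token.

Hunk 1: at line 1 remove [qvuv,opoa,zmgr] add [nkyym,apffb,aiyjm] -> 7 lines: poj kaqw nkyym apffb aiyjm kkbld pnawo
Hunk 2: at line 1 remove [nkyym,apffb,aiyjm] add [rptlx,jmwjf,ezyh] -> 7 lines: poj kaqw rptlx jmwjf ezyh kkbld pnawo
Hunk 3: at line 1 remove [rptlx] add [cdx,jnned] -> 8 lines: poj kaqw cdx jnned jmwjf ezyh kkbld pnawo
Hunk 4: at line 1 remove [cdx,jnned] add [ydja,hkv,wtu] -> 9 lines: poj kaqw ydja hkv wtu jmwjf ezyh kkbld pnawo
Final line 8: kkbld

Answer: kkbld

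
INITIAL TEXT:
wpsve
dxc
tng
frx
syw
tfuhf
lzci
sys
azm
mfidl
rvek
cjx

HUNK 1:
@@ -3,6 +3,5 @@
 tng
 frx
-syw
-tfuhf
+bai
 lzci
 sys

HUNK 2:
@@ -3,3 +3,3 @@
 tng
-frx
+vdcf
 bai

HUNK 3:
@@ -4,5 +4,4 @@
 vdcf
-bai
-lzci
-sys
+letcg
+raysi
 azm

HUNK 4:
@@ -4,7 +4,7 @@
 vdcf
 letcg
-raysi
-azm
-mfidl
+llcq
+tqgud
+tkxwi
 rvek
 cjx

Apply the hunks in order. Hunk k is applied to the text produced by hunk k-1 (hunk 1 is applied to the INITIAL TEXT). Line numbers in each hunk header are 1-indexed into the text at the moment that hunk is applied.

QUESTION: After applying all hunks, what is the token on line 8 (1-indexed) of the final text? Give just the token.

Answer: tkxwi

Derivation:
Hunk 1: at line 3 remove [syw,tfuhf] add [bai] -> 11 lines: wpsve dxc tng frx bai lzci sys azm mfidl rvek cjx
Hunk 2: at line 3 remove [frx] add [vdcf] -> 11 lines: wpsve dxc tng vdcf bai lzci sys azm mfidl rvek cjx
Hunk 3: at line 4 remove [bai,lzci,sys] add [letcg,raysi] -> 10 lines: wpsve dxc tng vdcf letcg raysi azm mfidl rvek cjx
Hunk 4: at line 4 remove [raysi,azm,mfidl] add [llcq,tqgud,tkxwi] -> 10 lines: wpsve dxc tng vdcf letcg llcq tqgud tkxwi rvek cjx
Final line 8: tkxwi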